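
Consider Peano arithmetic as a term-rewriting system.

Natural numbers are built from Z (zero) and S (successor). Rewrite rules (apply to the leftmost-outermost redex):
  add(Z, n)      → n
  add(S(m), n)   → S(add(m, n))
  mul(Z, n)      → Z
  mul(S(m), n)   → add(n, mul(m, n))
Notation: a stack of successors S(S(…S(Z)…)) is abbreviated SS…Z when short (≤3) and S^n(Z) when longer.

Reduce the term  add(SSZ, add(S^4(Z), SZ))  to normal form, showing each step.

Answer: normal form = S^7(Z)  (in 8 steps)

Derivation:
  start: add(SSZ, add(S^4(Z), SZ))
  step 1: S(add(SZ, add(S^4(Z), SZ)))
  step 2: S(S(add(Z, add(S^4(Z), SZ))))
  step 3: S(S(add(S^4(Z), SZ)))
  step 4: S(S(S(add(SSSZ, SZ))))
  step 5: S(S(S(S(add(SSZ, SZ)))))
  step 6: S(S(S(S(S(add(SZ, SZ))))))
  step 7: S(S(S(S(S(S(add(Z, SZ)))))))
  step 8: S^7(Z)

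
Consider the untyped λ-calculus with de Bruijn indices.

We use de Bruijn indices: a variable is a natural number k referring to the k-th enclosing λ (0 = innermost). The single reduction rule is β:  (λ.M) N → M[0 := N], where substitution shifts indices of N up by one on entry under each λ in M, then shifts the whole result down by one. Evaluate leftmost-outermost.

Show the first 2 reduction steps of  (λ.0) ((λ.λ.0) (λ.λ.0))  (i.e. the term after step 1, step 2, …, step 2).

  start: (λ.0) ((λ.λ.0) (λ.λ.0))
  [1] (λ.λ.0) (λ.λ.0)
  [2] λ.0

Answer: after 2 steps: λ.0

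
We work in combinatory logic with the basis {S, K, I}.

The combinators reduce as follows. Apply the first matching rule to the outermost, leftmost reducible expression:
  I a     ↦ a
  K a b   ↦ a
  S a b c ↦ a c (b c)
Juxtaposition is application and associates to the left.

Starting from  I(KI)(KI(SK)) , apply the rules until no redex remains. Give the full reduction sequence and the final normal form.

Answer: normal form = I  (in 2 steps)

Derivation:
  start: I(KI)(KI(SK))
  [1] KI(KI(SK))
  [2] I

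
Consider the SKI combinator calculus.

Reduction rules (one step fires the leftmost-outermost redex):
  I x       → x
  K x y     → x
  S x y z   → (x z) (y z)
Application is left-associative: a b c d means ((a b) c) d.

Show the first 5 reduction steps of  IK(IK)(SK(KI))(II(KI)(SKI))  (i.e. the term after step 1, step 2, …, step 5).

  start: IK(IK)(SK(KI))(II(KI)(SKI))
  step 1: K(IK)(SK(KI))(II(KI)(SKI))
  step 2: IK(II(KI)(SKI))
  step 3: K(II(KI)(SKI))
  step 4: K(I(KI)(SKI))
  step 5: K(KI(SKI))

Answer: after 5 steps: K(KI(SKI))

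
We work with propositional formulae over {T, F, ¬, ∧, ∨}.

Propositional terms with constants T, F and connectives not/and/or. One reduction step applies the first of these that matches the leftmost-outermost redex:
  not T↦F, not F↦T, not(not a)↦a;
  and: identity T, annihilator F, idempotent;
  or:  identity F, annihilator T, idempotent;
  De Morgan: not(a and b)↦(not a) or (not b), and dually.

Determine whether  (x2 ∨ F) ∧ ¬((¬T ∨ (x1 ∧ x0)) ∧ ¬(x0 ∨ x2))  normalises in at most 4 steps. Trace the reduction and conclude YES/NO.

  start: (x2 ∨ F) ∧ ¬((¬T ∨ (x1 ∧ x0)) ∧ ¬(x0 ∨ x2))
  step 1: x2 ∧ ¬((¬T ∨ (x1 ∧ x0)) ∧ ¬(x0 ∨ x2))
  step 2: x2 ∧ (¬(¬T ∨ (x1 ∧ x0)) ∨ ¬¬(x0 ∨ x2))
  step 3: x2 ∧ ((¬¬T ∧ ¬(x1 ∧ x0)) ∨ ¬¬(x0 ∨ x2))
  step 4: x2 ∧ ((T ∧ ¬(x1 ∧ x0)) ∨ ¬¬(x0 ∨ x2))

Answer: NO — after 4 steps the term is x2 ∧ ((T ∧ ¬(x1 ∧ x0)) ∨ ¬¬(x0 ∨ x2)), not yet normal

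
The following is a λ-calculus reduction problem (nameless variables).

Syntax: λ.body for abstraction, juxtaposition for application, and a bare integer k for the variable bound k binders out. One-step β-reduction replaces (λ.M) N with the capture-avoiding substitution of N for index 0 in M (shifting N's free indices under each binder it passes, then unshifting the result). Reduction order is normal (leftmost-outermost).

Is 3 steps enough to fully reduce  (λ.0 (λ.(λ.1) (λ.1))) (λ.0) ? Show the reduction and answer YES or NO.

Answer: YES — reaches normal form λ.0 in 3 ≤ 3 steps

Derivation:
  start: (λ.0 (λ.(λ.1) (λ.1))) (λ.0)
  step 1: (λ.0) (λ.(λ.1) (λ.1))
  step 2: λ.(λ.1) (λ.1)
  step 3: λ.0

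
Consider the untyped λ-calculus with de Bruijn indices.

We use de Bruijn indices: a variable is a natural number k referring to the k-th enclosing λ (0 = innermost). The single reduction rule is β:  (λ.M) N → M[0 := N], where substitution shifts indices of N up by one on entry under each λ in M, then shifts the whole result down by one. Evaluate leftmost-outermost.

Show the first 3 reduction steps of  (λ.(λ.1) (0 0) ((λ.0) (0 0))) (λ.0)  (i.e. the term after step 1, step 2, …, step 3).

  start: (λ.(λ.1) (0 0) ((λ.0) (0 0))) (λ.0)
  step 1: (λ.λ.0) ((λ.0) (λ.0)) ((λ.0) ((λ.0) (λ.0)))
  step 2: (λ.0) ((λ.0) ((λ.0) (λ.0)))
  step 3: (λ.0) ((λ.0) (λ.0))

Answer: after 3 steps: (λ.0) ((λ.0) (λ.0))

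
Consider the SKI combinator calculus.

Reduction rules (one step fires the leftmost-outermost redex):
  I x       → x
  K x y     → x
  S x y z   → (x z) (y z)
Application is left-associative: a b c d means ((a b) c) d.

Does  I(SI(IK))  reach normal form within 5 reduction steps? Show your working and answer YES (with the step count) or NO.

Answer: YES — reaches normal form SIK in 2 ≤ 5 steps

Reduction:
  start: I(SI(IK))
  →1  SI(IK)
  →2  SIK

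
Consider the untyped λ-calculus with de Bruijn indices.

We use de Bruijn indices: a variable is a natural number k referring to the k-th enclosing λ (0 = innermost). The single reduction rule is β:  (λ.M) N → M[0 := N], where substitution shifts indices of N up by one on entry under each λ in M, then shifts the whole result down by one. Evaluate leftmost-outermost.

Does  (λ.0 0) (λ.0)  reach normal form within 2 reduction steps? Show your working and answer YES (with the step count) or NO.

  start: (λ.0 0) (λ.0)
  →1  (λ.0) (λ.0)
  →2  λ.0

Answer: YES — reaches normal form λ.0 in 2 ≤ 2 steps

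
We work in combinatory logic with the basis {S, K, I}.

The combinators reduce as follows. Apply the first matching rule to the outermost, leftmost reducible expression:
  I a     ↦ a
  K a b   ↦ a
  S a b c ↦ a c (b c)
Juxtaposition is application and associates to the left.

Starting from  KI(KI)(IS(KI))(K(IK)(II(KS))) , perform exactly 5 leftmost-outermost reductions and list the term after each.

  start: KI(KI)(IS(KI))(K(IK)(II(KS)))
  [1] I(IS(KI))(K(IK)(II(KS)))
  [2] IS(KI)(K(IK)(II(KS)))
  [3] S(KI)(K(IK)(II(KS)))
  [4] S(KI)(IK)
  [5] S(KI)K

Answer: after 5 steps: S(KI)K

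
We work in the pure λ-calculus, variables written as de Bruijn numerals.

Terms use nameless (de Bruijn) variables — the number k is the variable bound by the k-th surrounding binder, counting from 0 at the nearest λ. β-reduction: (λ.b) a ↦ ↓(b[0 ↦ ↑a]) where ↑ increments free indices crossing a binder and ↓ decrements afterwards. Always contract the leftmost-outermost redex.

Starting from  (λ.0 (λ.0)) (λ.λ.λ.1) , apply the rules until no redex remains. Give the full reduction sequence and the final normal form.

Answer: normal form = λ.λ.1  (in 2 steps)

Reduction:
  start: (λ.0 (λ.0)) (λ.λ.λ.1)
  [1] (λ.λ.λ.1) (λ.0)
  [2] λ.λ.1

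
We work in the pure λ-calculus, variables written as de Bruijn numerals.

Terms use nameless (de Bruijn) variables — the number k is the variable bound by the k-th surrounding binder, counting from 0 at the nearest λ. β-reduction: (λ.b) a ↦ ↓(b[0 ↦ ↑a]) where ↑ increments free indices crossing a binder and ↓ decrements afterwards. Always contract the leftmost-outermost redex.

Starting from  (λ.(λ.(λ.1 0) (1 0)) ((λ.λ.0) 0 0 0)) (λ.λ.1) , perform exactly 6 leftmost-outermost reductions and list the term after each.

Answer: after 6 steps: (λ.λ.λ.1) ((λ.λ.1) ((λ.λ.0) (λ.λ.1) (λ.λ.1) (λ.λ.1)))

Reduction:
  start: (λ.(λ.(λ.1 0) (1 0)) ((λ.λ.0) 0 0 0)) (λ.λ.1)
  →1  (λ.(λ.1 0) ((λ.λ.1) 0)) ((λ.λ.0) (λ.λ.1) (λ.λ.1) (λ.λ.1))
  →2  (λ.(λ.λ.0) (λ.λ.1) (λ.λ.1) (λ.λ.1) 0) ((λ.λ.1) ((λ.λ.0) (λ.λ.1) (λ.λ.1) (λ.λ.1)))
  →3  (λ.λ.0) (λ.λ.1) (λ.λ.1) (λ.λ.1) ((λ.λ.1) ((λ.λ.0) (λ.λ.1) (λ.λ.1) (λ.λ.1)))
  →4  (λ.0) (λ.λ.1) (λ.λ.1) ((λ.λ.1) ((λ.λ.0) (λ.λ.1) (λ.λ.1) (λ.λ.1)))
  →5  (λ.λ.1) (λ.λ.1) ((λ.λ.1) ((λ.λ.0) (λ.λ.1) (λ.λ.1) (λ.λ.1)))
  →6  (λ.λ.λ.1) ((λ.λ.1) ((λ.λ.0) (λ.λ.1) (λ.λ.1) (λ.λ.1)))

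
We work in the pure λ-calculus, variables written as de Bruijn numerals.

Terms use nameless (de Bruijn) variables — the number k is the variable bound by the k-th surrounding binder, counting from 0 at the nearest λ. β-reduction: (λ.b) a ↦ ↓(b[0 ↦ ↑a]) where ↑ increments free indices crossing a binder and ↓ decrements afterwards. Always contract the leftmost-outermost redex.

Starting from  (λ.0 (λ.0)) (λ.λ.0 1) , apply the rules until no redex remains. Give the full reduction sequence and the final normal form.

Answer: normal form = λ.0 (λ.0)  (in 2 steps)

Reduction:
  start: (λ.0 (λ.0)) (λ.λ.0 1)
  →1  (λ.λ.0 1) (λ.0)
  →2  λ.0 (λ.0)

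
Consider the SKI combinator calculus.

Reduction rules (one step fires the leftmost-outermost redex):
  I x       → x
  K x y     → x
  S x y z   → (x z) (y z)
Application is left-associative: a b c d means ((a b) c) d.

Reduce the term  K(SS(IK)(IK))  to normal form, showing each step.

  start: K(SS(IK)(IK))
  [1] K(S(IK)(IK(IK)))
  [2] K(SK(IK(IK)))
  [3] K(SK(K(IK)))
  [4] K(SK(KK))

Answer: normal form = K(SK(KK))  (in 4 steps)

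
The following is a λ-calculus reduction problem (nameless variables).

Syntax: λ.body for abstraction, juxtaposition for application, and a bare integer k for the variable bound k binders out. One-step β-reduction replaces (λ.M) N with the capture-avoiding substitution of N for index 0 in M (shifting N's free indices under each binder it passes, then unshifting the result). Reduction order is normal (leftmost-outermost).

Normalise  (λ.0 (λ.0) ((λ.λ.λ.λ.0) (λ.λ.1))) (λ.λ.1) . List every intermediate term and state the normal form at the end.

  start: (λ.0 (λ.0) ((λ.λ.λ.λ.0) (λ.λ.1))) (λ.λ.1)
  step 1: (λ.λ.1) (λ.0) ((λ.λ.λ.λ.0) (λ.λ.1))
  step 2: (λ.λ.0) ((λ.λ.λ.λ.0) (λ.λ.1))
  step 3: λ.0

Answer: normal form = λ.0  (in 3 steps)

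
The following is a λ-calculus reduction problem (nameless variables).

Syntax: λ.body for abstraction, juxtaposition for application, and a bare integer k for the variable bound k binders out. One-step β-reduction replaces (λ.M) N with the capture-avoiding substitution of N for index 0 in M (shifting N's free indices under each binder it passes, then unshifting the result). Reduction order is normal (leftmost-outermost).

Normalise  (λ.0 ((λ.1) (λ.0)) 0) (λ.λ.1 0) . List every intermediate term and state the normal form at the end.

  start: (λ.0 ((λ.1) (λ.0)) 0) (λ.λ.1 0)
  [1] (λ.λ.1 0) ((λ.λ.λ.1 0) (λ.0)) (λ.λ.1 0)
  [2] (λ.(λ.λ.λ.1 0) (λ.0) 0) (λ.λ.1 0)
  [3] (λ.λ.λ.1 0) (λ.0) (λ.λ.1 0)
  [4] (λ.λ.1 0) (λ.λ.1 0)
  [5] λ.(λ.λ.1 0) 0
  [6] λ.λ.1 0

Answer: normal form = λ.λ.1 0  (in 6 steps)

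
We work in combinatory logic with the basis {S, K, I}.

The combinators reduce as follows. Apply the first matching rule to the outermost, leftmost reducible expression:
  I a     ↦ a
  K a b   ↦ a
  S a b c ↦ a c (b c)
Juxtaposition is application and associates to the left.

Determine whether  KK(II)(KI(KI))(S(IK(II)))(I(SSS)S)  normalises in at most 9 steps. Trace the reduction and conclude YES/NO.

  start: KK(II)(KI(KI))(S(IK(II)))(I(SSS)S)
  [1] K(KI(KI))(S(IK(II)))(I(SSS)S)
  [2] KI(KI)(I(SSS)S)
  [3] I(I(SSS)S)
  [4] I(SSS)S
  [5] SSSS
  [6] SS(SS)

Answer: YES — reaches normal form SS(SS) in 6 ≤ 9 steps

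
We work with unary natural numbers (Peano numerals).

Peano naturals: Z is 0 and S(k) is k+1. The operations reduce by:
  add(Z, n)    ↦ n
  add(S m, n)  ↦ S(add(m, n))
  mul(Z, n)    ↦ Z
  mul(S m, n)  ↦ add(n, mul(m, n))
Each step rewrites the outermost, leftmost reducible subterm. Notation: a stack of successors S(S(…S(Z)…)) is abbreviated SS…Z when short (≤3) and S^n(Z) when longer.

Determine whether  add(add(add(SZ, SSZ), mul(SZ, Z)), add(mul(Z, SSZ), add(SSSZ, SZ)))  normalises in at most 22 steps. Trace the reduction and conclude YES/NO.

  start: add(add(add(SZ, SSZ), mul(SZ, Z)), add(mul(Z, SSZ), add(SSSZ, SZ)))
  step 1: add(add(S(add(Z, SSZ)), mul(SZ, Z)), add(mul(Z, SSZ), add(SSSZ, SZ)))
  step 2: add(S(add(add(Z, SSZ), mul(SZ, Z))), add(mul(Z, SSZ), add(SSSZ, SZ)))
  step 3: S(add(add(add(Z, SSZ), mul(SZ, Z)), add(mul(Z, SSZ), add(SSSZ, SZ))))
  step 4: S(add(add(SSZ, mul(SZ, Z)), add(mul(Z, SSZ), add(SSSZ, SZ))))
  step 5: S(add(S(add(SZ, mul(SZ, Z))), add(mul(Z, SSZ), add(SSSZ, SZ))))
  step 6: S(S(add(add(SZ, mul(SZ, Z)), add(mul(Z, SSZ), add(SSSZ, SZ)))))
  step 7: S(S(add(S(add(Z, mul(SZ, Z))), add(mul(Z, SSZ), add(SSSZ, SZ)))))
  step 8: S(S(S(add(add(Z, mul(SZ, Z)), add(mul(Z, SSZ), add(SSSZ, SZ))))))
  step 9: S(S(S(add(mul(SZ, Z), add(mul(Z, SSZ), add(SSSZ, SZ))))))
  step 10: S(S(S(add(add(Z, mul(Z, Z)), add(mul(Z, SSZ), add(SSSZ, SZ))))))
  step 11: S(S(S(add(mul(Z, Z), add(mul(Z, SSZ), add(SSSZ, SZ))))))
  step 12: S(S(S(add(Z, add(mul(Z, SSZ), add(SSSZ, SZ))))))
  step 13: S(S(S(add(mul(Z, SSZ), add(SSSZ, SZ)))))
  step 14: S(S(S(add(Z, add(SSSZ, SZ)))))
  step 15: S(S(S(add(SSSZ, SZ))))
  step 16: S(S(S(S(add(SSZ, SZ)))))
  step 17: S(S(S(S(S(add(SZ, SZ))))))
  step 18: S(S(S(S(S(S(add(Z, SZ)))))))
  step 19: S^7(Z)

Answer: YES — reaches normal form S^7(Z) in 19 ≤ 22 steps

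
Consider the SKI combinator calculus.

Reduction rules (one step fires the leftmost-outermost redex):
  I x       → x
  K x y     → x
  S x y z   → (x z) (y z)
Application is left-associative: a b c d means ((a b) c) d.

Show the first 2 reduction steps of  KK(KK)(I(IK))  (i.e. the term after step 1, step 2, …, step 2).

  start: KK(KK)(I(IK))
  →1  K(I(IK))
  →2  K(IK)

Answer: after 2 steps: K(IK)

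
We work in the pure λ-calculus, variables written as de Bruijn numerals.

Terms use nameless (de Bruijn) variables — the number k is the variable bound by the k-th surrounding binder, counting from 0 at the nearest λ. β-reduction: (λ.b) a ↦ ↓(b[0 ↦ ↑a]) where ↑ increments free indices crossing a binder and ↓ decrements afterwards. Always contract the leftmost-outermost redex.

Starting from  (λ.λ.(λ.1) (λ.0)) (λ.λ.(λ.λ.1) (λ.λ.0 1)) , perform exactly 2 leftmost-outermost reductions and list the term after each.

Answer: after 2 steps: λ.0

Derivation:
  start: (λ.λ.(λ.1) (λ.0)) (λ.λ.(λ.λ.1) (λ.λ.0 1))
  step 1: λ.(λ.1) (λ.0)
  step 2: λ.0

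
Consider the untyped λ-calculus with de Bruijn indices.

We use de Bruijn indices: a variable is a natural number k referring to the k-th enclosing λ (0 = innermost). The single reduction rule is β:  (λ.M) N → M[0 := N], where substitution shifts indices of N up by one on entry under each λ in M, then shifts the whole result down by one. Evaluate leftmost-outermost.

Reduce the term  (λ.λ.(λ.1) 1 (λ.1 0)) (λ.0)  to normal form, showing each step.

Answer: normal form = λ.0 (λ.1 0)  (in 2 steps)

Reduction:
  start: (λ.λ.(λ.1) 1 (λ.1 0)) (λ.0)
  →1  λ.(λ.1) (λ.0) (λ.1 0)
  →2  λ.0 (λ.1 0)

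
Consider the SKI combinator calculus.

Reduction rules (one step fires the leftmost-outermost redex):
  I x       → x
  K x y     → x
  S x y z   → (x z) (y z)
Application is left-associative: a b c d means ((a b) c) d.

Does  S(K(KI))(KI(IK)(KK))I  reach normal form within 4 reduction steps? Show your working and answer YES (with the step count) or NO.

Answer: YES — reaches normal form I in 3 ≤ 4 steps

Derivation:
  start: S(K(KI))(KI(IK)(KK))I
  →1  K(KI)I(KI(IK)(KK)I)
  →2  KI(KI(IK)(KK)I)
  →3  I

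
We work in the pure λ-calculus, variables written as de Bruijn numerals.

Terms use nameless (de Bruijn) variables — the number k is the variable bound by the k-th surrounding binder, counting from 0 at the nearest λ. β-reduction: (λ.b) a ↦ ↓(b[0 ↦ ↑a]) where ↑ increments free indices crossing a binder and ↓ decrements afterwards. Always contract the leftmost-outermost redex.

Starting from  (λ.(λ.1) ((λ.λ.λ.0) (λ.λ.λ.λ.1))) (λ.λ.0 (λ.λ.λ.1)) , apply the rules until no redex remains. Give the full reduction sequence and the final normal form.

Answer: normal form = λ.λ.0 (λ.λ.λ.1)  (in 2 steps)

Reduction:
  start: (λ.(λ.1) ((λ.λ.λ.0) (λ.λ.λ.λ.1))) (λ.λ.0 (λ.λ.λ.1))
  →1  (λ.λ.λ.0 (λ.λ.λ.1)) ((λ.λ.λ.0) (λ.λ.λ.λ.1))
  →2  λ.λ.0 (λ.λ.λ.1)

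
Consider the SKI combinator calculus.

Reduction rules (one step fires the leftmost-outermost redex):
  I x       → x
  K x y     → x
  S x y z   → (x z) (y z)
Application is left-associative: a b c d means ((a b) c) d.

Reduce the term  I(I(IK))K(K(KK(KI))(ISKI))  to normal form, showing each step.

  start: I(I(IK))K(K(KK(KI))(ISKI))
  →1  I(IK)K(K(KK(KI))(ISKI))
  →2  IKK(K(KK(KI))(ISKI))
  →3  KK(K(KK(KI))(ISKI))
  →4  K

Answer: normal form = K  (in 4 steps)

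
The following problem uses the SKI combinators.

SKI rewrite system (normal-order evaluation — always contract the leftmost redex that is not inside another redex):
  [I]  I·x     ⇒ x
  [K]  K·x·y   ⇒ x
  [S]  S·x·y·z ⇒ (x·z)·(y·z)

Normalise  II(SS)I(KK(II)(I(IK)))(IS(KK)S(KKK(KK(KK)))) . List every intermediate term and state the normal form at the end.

Answer: normal form = KK  (in 13 steps)

Derivation:
  start: II(SS)I(KK(II)(I(IK)))(IS(KK)S(KKK(KK(KK))))
  →1  I(SS)I(KK(II)(I(IK)))(IS(KK)S(KKK(KK(KK))))
  →2  SSI(KK(II)(I(IK)))(IS(KK)S(KKK(KK(KK))))
  →3  S(KK(II)(I(IK)))(I(KK(II)(I(IK))))(IS(KK)S(KKK(KK(KK))))
  →4  KK(II)(I(IK))(IS(KK)S(KKK(KK(KK))))(I(KK(II)(I(IK)))(IS(KK)S(KKK(KK(KK)))))
  →5  K(I(IK))(IS(KK)S(KKK(KK(KK))))(I(KK(II)(I(IK)))(IS(KK)S(KKK(KK(KK)))))
  →6  I(IK)(I(KK(II)(I(IK)))(IS(KK)S(KKK(KK(KK)))))
  →7  IK(I(KK(II)(I(IK)))(IS(KK)S(KKK(KK(KK)))))
  →8  K(I(KK(II)(I(IK)))(IS(KK)S(KKK(KK(KK)))))
  →9  K(KK(II)(I(IK))(IS(KK)S(KKK(KK(KK)))))
  →10  K(K(I(IK))(IS(KK)S(KKK(KK(KK)))))
  →11  K(I(IK))
  →12  K(IK)
  →13  KK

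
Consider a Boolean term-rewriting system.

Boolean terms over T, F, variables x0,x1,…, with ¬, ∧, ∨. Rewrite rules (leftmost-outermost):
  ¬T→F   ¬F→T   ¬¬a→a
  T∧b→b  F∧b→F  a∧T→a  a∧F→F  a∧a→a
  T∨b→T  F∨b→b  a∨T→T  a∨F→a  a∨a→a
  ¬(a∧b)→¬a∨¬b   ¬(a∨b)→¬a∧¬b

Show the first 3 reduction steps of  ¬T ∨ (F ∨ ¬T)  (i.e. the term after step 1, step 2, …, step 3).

  start: ¬T ∨ (F ∨ ¬T)
  →1  F ∨ (F ∨ ¬T)
  →2  F ∨ ¬T
  →3  ¬T

Answer: after 3 steps: ¬T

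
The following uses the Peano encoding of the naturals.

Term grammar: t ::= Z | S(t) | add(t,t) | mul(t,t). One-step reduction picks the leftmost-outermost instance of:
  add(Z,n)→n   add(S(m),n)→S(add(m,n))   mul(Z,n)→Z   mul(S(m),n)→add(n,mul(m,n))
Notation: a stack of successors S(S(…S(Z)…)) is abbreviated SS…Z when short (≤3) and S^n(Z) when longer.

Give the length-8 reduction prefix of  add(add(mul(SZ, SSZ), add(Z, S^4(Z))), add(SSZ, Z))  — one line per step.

Answer: after 8 steps: S(S(add(add(mul(Z, SSZ), add(Z, S^4(Z))), add(SSZ, Z))))

Reduction:
  start: add(add(mul(SZ, SSZ), add(Z, S^4(Z))), add(SSZ, Z))
  step 1: add(add(add(SSZ, mul(Z, SSZ)), add(Z, S^4(Z))), add(SSZ, Z))
  step 2: add(add(S(add(SZ, mul(Z, SSZ))), add(Z, S^4(Z))), add(SSZ, Z))
  step 3: add(S(add(add(SZ, mul(Z, SSZ)), add(Z, S^4(Z)))), add(SSZ, Z))
  step 4: S(add(add(add(SZ, mul(Z, SSZ)), add(Z, S^4(Z))), add(SSZ, Z)))
  step 5: S(add(add(S(add(Z, mul(Z, SSZ))), add(Z, S^4(Z))), add(SSZ, Z)))
  step 6: S(add(S(add(add(Z, mul(Z, SSZ)), add(Z, S^4(Z)))), add(SSZ, Z)))
  step 7: S(S(add(add(add(Z, mul(Z, SSZ)), add(Z, S^4(Z))), add(SSZ, Z))))
  step 8: S(S(add(add(mul(Z, SSZ), add(Z, S^4(Z))), add(SSZ, Z))))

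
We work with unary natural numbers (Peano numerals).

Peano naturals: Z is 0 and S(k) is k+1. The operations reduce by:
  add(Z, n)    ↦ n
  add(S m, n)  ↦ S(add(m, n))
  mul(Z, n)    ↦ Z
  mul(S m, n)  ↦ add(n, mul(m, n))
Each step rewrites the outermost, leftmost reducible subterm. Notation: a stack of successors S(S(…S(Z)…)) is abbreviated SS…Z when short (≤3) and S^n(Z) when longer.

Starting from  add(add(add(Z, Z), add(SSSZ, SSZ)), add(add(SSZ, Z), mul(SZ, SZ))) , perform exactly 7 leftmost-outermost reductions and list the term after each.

Answer: after 7 steps: S(S(add(S(add(Z, SSZ)), add(add(SSZ, Z), mul(SZ, SZ)))))

Reduction:
  start: add(add(add(Z, Z), add(SSSZ, SSZ)), add(add(SSZ, Z), mul(SZ, SZ)))
  [1] add(add(Z, add(SSSZ, SSZ)), add(add(SSZ, Z), mul(SZ, SZ)))
  [2] add(add(SSSZ, SSZ), add(add(SSZ, Z), mul(SZ, SZ)))
  [3] add(S(add(SSZ, SSZ)), add(add(SSZ, Z), mul(SZ, SZ)))
  [4] S(add(add(SSZ, SSZ), add(add(SSZ, Z), mul(SZ, SZ))))
  [5] S(add(S(add(SZ, SSZ)), add(add(SSZ, Z), mul(SZ, SZ))))
  [6] S(S(add(add(SZ, SSZ), add(add(SSZ, Z), mul(SZ, SZ)))))
  [7] S(S(add(S(add(Z, SSZ)), add(add(SSZ, Z), mul(SZ, SZ)))))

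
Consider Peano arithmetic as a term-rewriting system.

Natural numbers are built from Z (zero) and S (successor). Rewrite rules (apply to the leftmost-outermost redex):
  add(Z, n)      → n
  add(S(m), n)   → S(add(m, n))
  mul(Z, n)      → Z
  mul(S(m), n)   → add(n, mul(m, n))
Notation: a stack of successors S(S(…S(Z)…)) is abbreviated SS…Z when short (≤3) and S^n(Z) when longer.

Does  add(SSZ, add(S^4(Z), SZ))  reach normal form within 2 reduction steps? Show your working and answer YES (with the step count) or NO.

Answer: NO — after 2 steps the term is S(S(add(Z, add(S^4(Z), SZ)))), not yet normal

Working:
  start: add(SSZ, add(S^4(Z), SZ))
  step 1: S(add(SZ, add(S^4(Z), SZ)))
  step 2: S(S(add(Z, add(S^4(Z), SZ))))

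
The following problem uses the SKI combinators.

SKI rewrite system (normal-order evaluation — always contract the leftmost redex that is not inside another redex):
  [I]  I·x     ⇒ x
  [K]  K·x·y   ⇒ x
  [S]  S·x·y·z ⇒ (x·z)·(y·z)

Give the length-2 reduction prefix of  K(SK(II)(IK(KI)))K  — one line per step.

Answer: after 2 steps: K(IK(KI))(II(IK(KI)))

Working:
  start: K(SK(II)(IK(KI)))K
  step 1: SK(II)(IK(KI))
  step 2: K(IK(KI))(II(IK(KI)))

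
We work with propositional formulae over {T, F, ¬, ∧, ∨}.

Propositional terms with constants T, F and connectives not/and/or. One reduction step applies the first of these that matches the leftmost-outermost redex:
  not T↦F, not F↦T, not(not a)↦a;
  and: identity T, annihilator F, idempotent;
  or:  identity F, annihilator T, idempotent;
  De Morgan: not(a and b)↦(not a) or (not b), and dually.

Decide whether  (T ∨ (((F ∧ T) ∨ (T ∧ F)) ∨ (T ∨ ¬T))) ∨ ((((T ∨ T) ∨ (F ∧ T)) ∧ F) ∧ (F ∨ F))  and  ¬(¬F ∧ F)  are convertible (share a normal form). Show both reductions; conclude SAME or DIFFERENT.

Answer: SAME — A ⇓ T, B ⇓ T

Reduction:
Term A:
  start: (T ∨ (((F ∧ T) ∨ (T ∧ F)) ∨ (T ∨ ¬T))) ∨ ((((T ∨ T) ∨ (F ∧ T)) ∧ F) ∧ (F ∨ F))
  →1  T ∨ ((((T ∨ T) ∨ (F ∧ T)) ∧ F) ∧ (F ∨ F))
  →2  T

Term B:
  start: ¬(¬F ∧ F)
  →1  ¬¬F ∨ ¬F
  →2  F ∨ ¬F
  →3  ¬F
  →4  T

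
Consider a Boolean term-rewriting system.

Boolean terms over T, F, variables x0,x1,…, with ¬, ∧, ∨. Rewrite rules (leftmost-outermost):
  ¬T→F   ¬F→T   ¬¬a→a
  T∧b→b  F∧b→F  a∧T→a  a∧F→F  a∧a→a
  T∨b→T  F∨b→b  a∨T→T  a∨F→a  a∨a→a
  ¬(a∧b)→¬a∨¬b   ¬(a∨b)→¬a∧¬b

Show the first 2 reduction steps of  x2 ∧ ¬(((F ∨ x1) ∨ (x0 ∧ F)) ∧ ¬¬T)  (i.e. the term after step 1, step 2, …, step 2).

  start: x2 ∧ ¬(((F ∨ x1) ∨ (x0 ∧ F)) ∧ ¬¬T)
  [1] x2 ∧ (¬((F ∨ x1) ∨ (x0 ∧ F)) ∨ ¬¬¬T)
  [2] x2 ∧ ((¬(F ∨ x1) ∧ ¬(x0 ∧ F)) ∨ ¬¬¬T)

Answer: after 2 steps: x2 ∧ ((¬(F ∨ x1) ∧ ¬(x0 ∧ F)) ∨ ¬¬¬T)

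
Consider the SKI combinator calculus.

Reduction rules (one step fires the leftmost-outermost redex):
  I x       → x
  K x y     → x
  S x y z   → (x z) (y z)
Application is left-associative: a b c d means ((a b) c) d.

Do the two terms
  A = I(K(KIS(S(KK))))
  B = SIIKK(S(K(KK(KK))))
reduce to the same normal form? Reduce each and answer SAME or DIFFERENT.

Answer: SAME — A ⇓ K(S(KK)), B ⇓ K(S(KK))

Working:
Term A:
  start: I(K(KIS(S(KK))))
  →1  K(KIS(S(KK)))
  →2  K(I(S(KK)))
  →3  K(S(KK))

Term B:
  start: SIIKK(S(K(KK(KK))))
  →1  IK(IK)K(S(K(KK(KK))))
  →2  K(IK)K(S(K(KK(KK))))
  →3  IK(S(K(KK(KK))))
  →4  K(S(K(KK(KK))))
  →5  K(S(KK))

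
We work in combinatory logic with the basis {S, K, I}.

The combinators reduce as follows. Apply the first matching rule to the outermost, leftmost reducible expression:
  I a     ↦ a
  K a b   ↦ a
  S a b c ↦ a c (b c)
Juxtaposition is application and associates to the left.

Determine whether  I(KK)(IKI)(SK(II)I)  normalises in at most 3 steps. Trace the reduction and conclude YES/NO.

  start: I(KK)(IKI)(SK(II)I)
  step 1: KK(IKI)(SK(II)I)
  step 2: K(SK(II)I)
  step 3: K(KI(III))

Answer: NO — after 3 steps the term is K(KI(III)), not yet normal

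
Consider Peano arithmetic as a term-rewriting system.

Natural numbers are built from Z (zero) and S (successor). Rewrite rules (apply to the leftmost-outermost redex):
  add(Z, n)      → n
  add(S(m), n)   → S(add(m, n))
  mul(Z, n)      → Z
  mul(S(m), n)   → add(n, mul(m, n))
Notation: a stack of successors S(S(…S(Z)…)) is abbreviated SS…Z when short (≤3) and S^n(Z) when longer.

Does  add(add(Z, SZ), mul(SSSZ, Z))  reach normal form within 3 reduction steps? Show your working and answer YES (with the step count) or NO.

Answer: NO — after 3 steps the term is S(mul(SSSZ, Z)), not yet normal

Derivation:
  start: add(add(Z, SZ), mul(SSSZ, Z))
  step 1: add(SZ, mul(SSSZ, Z))
  step 2: S(add(Z, mul(SSSZ, Z)))
  step 3: S(mul(SSSZ, Z))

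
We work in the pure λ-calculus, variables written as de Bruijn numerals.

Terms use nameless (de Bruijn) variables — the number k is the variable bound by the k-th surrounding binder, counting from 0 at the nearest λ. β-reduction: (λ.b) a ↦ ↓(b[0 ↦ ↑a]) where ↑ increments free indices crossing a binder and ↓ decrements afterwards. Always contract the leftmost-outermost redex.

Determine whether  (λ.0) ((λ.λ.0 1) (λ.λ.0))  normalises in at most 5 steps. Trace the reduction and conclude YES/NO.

  start: (λ.0) ((λ.λ.0 1) (λ.λ.0))
  [1] (λ.λ.0 1) (λ.λ.0)
  [2] λ.0 (λ.λ.0)

Answer: YES — reaches normal form λ.0 (λ.λ.0) in 2 ≤ 5 steps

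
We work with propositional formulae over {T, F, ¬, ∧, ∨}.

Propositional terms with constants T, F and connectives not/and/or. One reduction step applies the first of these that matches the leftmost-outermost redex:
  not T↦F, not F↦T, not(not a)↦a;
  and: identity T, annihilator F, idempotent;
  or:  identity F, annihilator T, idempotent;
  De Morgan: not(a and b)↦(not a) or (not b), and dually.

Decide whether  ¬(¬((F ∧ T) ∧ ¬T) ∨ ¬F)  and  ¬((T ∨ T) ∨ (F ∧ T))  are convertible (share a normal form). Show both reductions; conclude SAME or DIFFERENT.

Term A:
  start: ¬(¬((F ∧ T) ∧ ¬T) ∨ ¬F)
  →1  ¬¬((F ∧ T) ∧ ¬T) ∧ ¬¬F
  →2  ((F ∧ T) ∧ ¬T) ∧ ¬¬F
  →3  (F ∧ ¬T) ∧ ¬¬F
  →4  F ∧ ¬¬F
  →5  F

Term B:
  start: ¬((T ∨ T) ∨ (F ∧ T))
  →1  ¬(T ∨ T) ∧ ¬(F ∧ T)
  →2  (¬T ∧ ¬T) ∧ ¬(F ∧ T)
  →3  ¬T ∧ ¬(F ∧ T)
  →4  F ∧ ¬(F ∧ T)
  →5  F

Answer: SAME — A ⇓ F, B ⇓ F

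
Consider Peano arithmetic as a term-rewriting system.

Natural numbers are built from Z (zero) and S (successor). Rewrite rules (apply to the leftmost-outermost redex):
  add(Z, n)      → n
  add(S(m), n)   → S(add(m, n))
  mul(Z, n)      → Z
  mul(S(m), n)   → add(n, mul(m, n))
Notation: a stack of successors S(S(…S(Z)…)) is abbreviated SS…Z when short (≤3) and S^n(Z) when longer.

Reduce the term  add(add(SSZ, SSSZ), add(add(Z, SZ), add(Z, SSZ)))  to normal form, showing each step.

  start: add(add(SSZ, SSSZ), add(add(Z, SZ), add(Z, SSZ)))
  step 1: add(S(add(SZ, SSSZ)), add(add(Z, SZ), add(Z, SSZ)))
  step 2: S(add(add(SZ, SSSZ), add(add(Z, SZ), add(Z, SSZ))))
  step 3: S(add(S(add(Z, SSSZ)), add(add(Z, SZ), add(Z, SSZ))))
  step 4: S(S(add(add(Z, SSSZ), add(add(Z, SZ), add(Z, SSZ)))))
  step 5: S(S(add(SSSZ, add(add(Z, SZ), add(Z, SSZ)))))
  step 6: S(S(S(add(SSZ, add(add(Z, SZ), add(Z, SSZ))))))
  step 7: S(S(S(S(add(SZ, add(add(Z, SZ), add(Z, SSZ)))))))
  step 8: S(S(S(S(S(add(Z, add(add(Z, SZ), add(Z, SSZ))))))))
  step 9: S(S(S(S(S(add(add(Z, SZ), add(Z, SSZ)))))))
  step 10: S(S(S(S(S(add(SZ, add(Z, SSZ)))))))
  step 11: S(S(S(S(S(S(add(Z, add(Z, SSZ))))))))
  step 12: S(S(S(S(S(S(add(Z, SSZ)))))))
  step 13: S^8(Z)

Answer: normal form = S^8(Z)  (in 13 steps)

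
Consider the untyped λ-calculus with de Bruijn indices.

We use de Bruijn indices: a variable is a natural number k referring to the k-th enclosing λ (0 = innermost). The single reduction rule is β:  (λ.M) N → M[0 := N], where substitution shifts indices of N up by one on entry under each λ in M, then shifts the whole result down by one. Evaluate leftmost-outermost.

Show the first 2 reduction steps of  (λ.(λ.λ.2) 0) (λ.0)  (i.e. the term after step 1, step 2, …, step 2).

Answer: after 2 steps: λ.λ.0

Derivation:
  start: (λ.(λ.λ.2) 0) (λ.0)
  step 1: (λ.λ.λ.0) (λ.0)
  step 2: λ.λ.0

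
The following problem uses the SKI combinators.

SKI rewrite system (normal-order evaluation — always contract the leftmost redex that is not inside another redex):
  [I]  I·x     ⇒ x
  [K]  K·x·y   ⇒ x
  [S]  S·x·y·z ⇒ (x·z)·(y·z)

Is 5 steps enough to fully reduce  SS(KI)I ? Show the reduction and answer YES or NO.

  start: SS(KI)I
  step 1: SI(KII)
  step 2: SII

Answer: YES — reaches normal form SII in 2 ≤ 5 steps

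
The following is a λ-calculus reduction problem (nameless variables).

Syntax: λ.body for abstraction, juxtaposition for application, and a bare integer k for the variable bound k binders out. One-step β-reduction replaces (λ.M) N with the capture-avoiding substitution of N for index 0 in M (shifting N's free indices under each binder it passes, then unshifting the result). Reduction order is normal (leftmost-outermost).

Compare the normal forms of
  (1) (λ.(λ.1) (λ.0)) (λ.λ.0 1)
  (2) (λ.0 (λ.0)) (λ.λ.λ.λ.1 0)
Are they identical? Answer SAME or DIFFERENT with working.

Answer: DIFFERENT — A ⇓ λ.λ.0 1, B ⇓ λ.λ.λ.1 0

Reduction:
Term A:
  start: (λ.(λ.1) (λ.0)) (λ.λ.0 1)
  [1] (λ.λ.λ.0 1) (λ.0)
  [2] λ.λ.0 1

Term B:
  start: (λ.0 (λ.0)) (λ.λ.λ.λ.1 0)
  [1] (λ.λ.λ.λ.1 0) (λ.0)
  [2] λ.λ.λ.1 0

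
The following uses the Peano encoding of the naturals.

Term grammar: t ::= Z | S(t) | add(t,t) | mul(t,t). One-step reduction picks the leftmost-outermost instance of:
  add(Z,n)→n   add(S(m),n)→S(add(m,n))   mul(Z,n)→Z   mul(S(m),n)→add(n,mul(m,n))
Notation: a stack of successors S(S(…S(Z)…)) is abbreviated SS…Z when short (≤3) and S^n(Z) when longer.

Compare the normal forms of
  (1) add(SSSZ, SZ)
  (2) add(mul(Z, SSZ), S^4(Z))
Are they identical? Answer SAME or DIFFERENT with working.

Answer: SAME — A ⇓ S^4(Z), B ⇓ S^4(Z)

Derivation:
Term A:
  start: add(SSSZ, SZ)
  step 1: S(add(SSZ, SZ))
  step 2: S(S(add(SZ, SZ)))
  step 3: S(S(S(add(Z, SZ))))
  step 4: S^4(Z)

Term B:
  start: add(mul(Z, SSZ), S^4(Z))
  step 1: add(Z, S^4(Z))
  step 2: S^4(Z)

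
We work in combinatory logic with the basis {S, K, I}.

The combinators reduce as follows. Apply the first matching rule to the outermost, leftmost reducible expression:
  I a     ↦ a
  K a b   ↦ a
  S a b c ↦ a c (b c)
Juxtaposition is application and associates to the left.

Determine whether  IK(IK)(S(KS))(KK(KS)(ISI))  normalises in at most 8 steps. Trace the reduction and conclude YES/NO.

Answer: YES — reaches normal form K(K(SI)) in 5 ≤ 8 steps

Reduction:
  start: IK(IK)(S(KS))(KK(KS)(ISI))
  →1  K(IK)(S(KS))(KK(KS)(ISI))
  →2  IK(KK(KS)(ISI))
  →3  K(KK(KS)(ISI))
  →4  K(K(ISI))
  →5  K(K(SI))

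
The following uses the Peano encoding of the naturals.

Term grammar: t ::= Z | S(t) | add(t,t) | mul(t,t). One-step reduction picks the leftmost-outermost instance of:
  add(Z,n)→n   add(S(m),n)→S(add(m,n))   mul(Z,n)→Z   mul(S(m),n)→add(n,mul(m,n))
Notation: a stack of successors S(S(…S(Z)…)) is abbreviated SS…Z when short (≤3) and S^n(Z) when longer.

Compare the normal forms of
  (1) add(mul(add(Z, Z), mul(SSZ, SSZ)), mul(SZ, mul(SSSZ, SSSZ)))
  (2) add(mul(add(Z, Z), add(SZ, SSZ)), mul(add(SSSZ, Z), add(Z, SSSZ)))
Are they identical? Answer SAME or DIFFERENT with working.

Term A:
  start: add(mul(add(Z, Z), mul(SSZ, SSZ)), mul(SZ, mul(SSSZ, SSSZ)))
  step 1: add(mul(Z, mul(SSZ, SSZ)), mul(SZ, mul(SSSZ, SSSZ)))
  step 2: add(Z, mul(SZ, mul(SSSZ, SSSZ)))
  step 3: mul(SZ, mul(SSSZ, SSSZ))
  step 4: add(mul(SSSZ, SSSZ), mul(Z, mul(SSSZ, SSSZ)))
  step 5: add(add(SSSZ, mul(SSZ, SSSZ)), mul(Z, mul(SSSZ, SSSZ)))
  step 6: add(S(add(SSZ, mul(SSZ, SSSZ))), mul(Z, mul(SSSZ, SSSZ)))
  step 7: S(add(add(SSZ, mul(SSZ, SSSZ)), mul(Z, mul(SSSZ, SSSZ))))
  step 8: S(add(S(add(SZ, mul(SSZ, SSSZ))), mul(Z, mul(SSSZ, SSSZ))))
  step 9: S(S(add(add(SZ, mul(SSZ, SSSZ)), mul(Z, mul(SSSZ, SSSZ)))))
  step 10: S(S(add(S(add(Z, mul(SSZ, SSSZ))), mul(Z, mul(SSSZ, SSSZ)))))
  step 11: S(S(S(add(add(Z, mul(SSZ, SSSZ)), mul(Z, mul(SSSZ, SSSZ))))))
  step 12: S(S(S(add(mul(SSZ, SSSZ), mul(Z, mul(SSSZ, SSSZ))))))
  step 13: S(S(S(add(add(SSSZ, mul(SZ, SSSZ)), mul(Z, mul(SSSZ, SSSZ))))))
  step 14: S(S(S(add(S(add(SSZ, mul(SZ, SSSZ))), mul(Z, mul(SSSZ, SSSZ))))))
  step 15: S(S(S(S(add(add(SSZ, mul(SZ, SSSZ)), mul(Z, mul(SSSZ, SSSZ)))))))
  step 16: S(S(S(S(add(S(add(SZ, mul(SZ, SSSZ))), mul(Z, mul(SSSZ, SSSZ)))))))
  step 17: S(S(S(S(S(add(add(SZ, mul(SZ, SSSZ)), mul(Z, mul(SSSZ, SSSZ))))))))
  step 18: S(S(S(S(S(add(S(add(Z, mul(SZ, SSSZ))), mul(Z, mul(SSSZ, SSSZ))))))))
  step 19: S(S(S(S(S(S(add(add(Z, mul(SZ, SSSZ)), mul(Z, mul(SSSZ, SSSZ)))))))))
  step 20: S(S(S(S(S(S(add(mul(SZ, SSSZ), mul(Z, mul(SSSZ, SSSZ)))))))))
  step 21: S(S(S(S(S(S(add(add(SSSZ, mul(Z, SSSZ)), mul(Z, mul(SSSZ, SSSZ)))))))))
  step 22: S(S(S(S(S(S(add(S(add(SSZ, mul(Z, SSSZ))), mul(Z, mul(SSSZ, SSSZ)))))))))
  step 23: S(S(S(S(S(S(S(add(add(SSZ, mul(Z, SSSZ)), mul(Z, mul(SSSZ, SSSZ))))))))))
  step 24: S(S(S(S(S(S(S(add(S(add(SZ, mul(Z, SSSZ))), mul(Z, mul(SSSZ, SSSZ))))))))))
  step 25: S(S(S(S(S(S(S(S(add(add(SZ, mul(Z, SSSZ)), mul(Z, mul(SSSZ, SSSZ)))))))))))
  step 26: S(S(S(S(S(S(S(S(add(S(add(Z, mul(Z, SSSZ))), mul(Z, mul(SSSZ, SSSZ)))))))))))
  step 27: S(S(S(S(S(S(S(S(S(add(add(Z, mul(Z, SSSZ)), mul(Z, mul(SSSZ, SSSZ))))))))))))
  step 28: S(S(S(S(S(S(S(S(S(add(mul(Z, SSSZ), mul(Z, mul(SSSZ, SSSZ))))))))))))
  step 29: S(S(S(S(S(S(S(S(S(add(Z, mul(Z, mul(SSSZ, SSSZ))))))))))))
  step 30: S(S(S(S(S(S(S(S(S(mul(Z, mul(SSSZ, SSSZ)))))))))))
  step 31: S^9(Z)

Term B:
  start: add(mul(add(Z, Z), add(SZ, SSZ)), mul(add(SSSZ, Z), add(Z, SSSZ)))
  step 1: add(mul(Z, add(SZ, SSZ)), mul(add(SSSZ, Z), add(Z, SSSZ)))
  step 2: add(Z, mul(add(SSSZ, Z), add(Z, SSSZ)))
  step 3: mul(add(SSSZ, Z), add(Z, SSSZ))
  step 4: mul(S(add(SSZ, Z)), add(Z, SSSZ))
  step 5: add(add(Z, SSSZ), mul(add(SSZ, Z), add(Z, SSSZ)))
  step 6: add(SSSZ, mul(add(SSZ, Z), add(Z, SSSZ)))
  step 7: S(add(SSZ, mul(add(SSZ, Z), add(Z, SSSZ))))
  step 8: S(S(add(SZ, mul(add(SSZ, Z), add(Z, SSSZ)))))
  step 9: S(S(S(add(Z, mul(add(SSZ, Z), add(Z, SSSZ))))))
  step 10: S(S(S(mul(add(SSZ, Z), add(Z, SSSZ)))))
  step 11: S(S(S(mul(S(add(SZ, Z)), add(Z, SSSZ)))))
  step 12: S(S(S(add(add(Z, SSSZ), mul(add(SZ, Z), add(Z, SSSZ))))))
  step 13: S(S(S(add(SSSZ, mul(add(SZ, Z), add(Z, SSSZ))))))
  step 14: S(S(S(S(add(SSZ, mul(add(SZ, Z), add(Z, SSSZ)))))))
  step 15: S(S(S(S(S(add(SZ, mul(add(SZ, Z), add(Z, SSSZ))))))))
  step 16: S(S(S(S(S(S(add(Z, mul(add(SZ, Z), add(Z, SSSZ)))))))))
  step 17: S(S(S(S(S(S(mul(add(SZ, Z), add(Z, SSSZ))))))))
  step 18: S(S(S(S(S(S(mul(S(add(Z, Z)), add(Z, SSSZ))))))))
  step 19: S(S(S(S(S(S(add(add(Z, SSSZ), mul(add(Z, Z), add(Z, SSSZ)))))))))
  step 20: S(S(S(S(S(S(add(SSSZ, mul(add(Z, Z), add(Z, SSSZ)))))))))
  step 21: S(S(S(S(S(S(S(add(SSZ, mul(add(Z, Z), add(Z, SSSZ))))))))))
  step 22: S(S(S(S(S(S(S(S(add(SZ, mul(add(Z, Z), add(Z, SSSZ)))))))))))
  step 23: S(S(S(S(S(S(S(S(S(add(Z, mul(add(Z, Z), add(Z, SSSZ))))))))))))
  step 24: S(S(S(S(S(S(S(S(S(mul(add(Z, Z), add(Z, SSSZ)))))))))))
  step 25: S(S(S(S(S(S(S(S(S(mul(Z, add(Z, SSSZ)))))))))))
  step 26: S^9(Z)

Answer: SAME — A ⇓ S^9(Z), B ⇓ S^9(Z)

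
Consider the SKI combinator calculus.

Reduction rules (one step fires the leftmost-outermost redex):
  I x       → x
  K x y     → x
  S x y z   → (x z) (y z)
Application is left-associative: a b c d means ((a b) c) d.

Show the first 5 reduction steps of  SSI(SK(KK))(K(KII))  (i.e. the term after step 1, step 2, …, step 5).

Answer: after 5 steps: KII

Reduction:
  start: SSI(SK(KK))(K(KII))
  →1  S(SK(KK))(I(SK(KK)))(K(KII))
  →2  SK(KK)(K(KII))(I(SK(KK))(K(KII)))
  →3  K(K(KII))(KK(K(KII)))(I(SK(KK))(K(KII)))
  →4  K(KII)(I(SK(KK))(K(KII)))
  →5  KII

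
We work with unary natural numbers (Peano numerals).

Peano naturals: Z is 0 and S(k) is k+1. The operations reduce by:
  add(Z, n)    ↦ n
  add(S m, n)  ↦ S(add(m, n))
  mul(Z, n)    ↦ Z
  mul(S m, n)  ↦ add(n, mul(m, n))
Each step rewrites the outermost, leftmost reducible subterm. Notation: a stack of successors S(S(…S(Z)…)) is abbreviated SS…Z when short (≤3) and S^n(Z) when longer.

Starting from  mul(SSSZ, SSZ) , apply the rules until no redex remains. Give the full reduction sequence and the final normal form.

Answer: normal form = S^6(Z)  (in 13 steps)

Reduction:
  start: mul(SSSZ, SSZ)
  step 1: add(SSZ, mul(SSZ, SSZ))
  step 2: S(add(SZ, mul(SSZ, SSZ)))
  step 3: S(S(add(Z, mul(SSZ, SSZ))))
  step 4: S(S(mul(SSZ, SSZ)))
  step 5: S(S(add(SSZ, mul(SZ, SSZ))))
  step 6: S(S(S(add(SZ, mul(SZ, SSZ)))))
  step 7: S(S(S(S(add(Z, mul(SZ, SSZ))))))
  step 8: S(S(S(S(mul(SZ, SSZ)))))
  step 9: S(S(S(S(add(SSZ, mul(Z, SSZ))))))
  step 10: S(S(S(S(S(add(SZ, mul(Z, SSZ)))))))
  step 11: S(S(S(S(S(S(add(Z, mul(Z, SSZ))))))))
  step 12: S(S(S(S(S(S(mul(Z, SSZ)))))))
  step 13: S^6(Z)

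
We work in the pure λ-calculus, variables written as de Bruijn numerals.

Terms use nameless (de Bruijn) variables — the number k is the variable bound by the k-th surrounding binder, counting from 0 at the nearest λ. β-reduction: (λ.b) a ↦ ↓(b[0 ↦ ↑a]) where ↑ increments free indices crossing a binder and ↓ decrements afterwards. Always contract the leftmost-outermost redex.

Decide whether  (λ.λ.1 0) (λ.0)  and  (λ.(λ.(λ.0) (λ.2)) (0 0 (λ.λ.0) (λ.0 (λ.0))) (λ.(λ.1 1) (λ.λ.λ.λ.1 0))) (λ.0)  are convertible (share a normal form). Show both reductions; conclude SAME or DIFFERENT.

Answer: SAME — A ⇓ λ.0, B ⇓ λ.0

Derivation:
Term A:
  start: (λ.λ.1 0) (λ.0)
  step 1: λ.(λ.0) 0
  step 2: λ.0

Term B:
  start: (λ.(λ.(λ.0) (λ.2)) (0 0 (λ.λ.0) (λ.0 (λ.0))) (λ.(λ.1 1) (λ.λ.λ.λ.1 0))) (λ.0)
  step 1: (λ.(λ.0) (λ.λ.0)) ((λ.0) (λ.0) (λ.λ.0) (λ.0 (λ.0))) (λ.(λ.1 1) (λ.λ.λ.λ.1 0))
  step 2: (λ.0) (λ.λ.0) (λ.(λ.1 1) (λ.λ.λ.λ.1 0))
  step 3: (λ.λ.0) (λ.(λ.1 1) (λ.λ.λ.λ.1 0))
  step 4: λ.0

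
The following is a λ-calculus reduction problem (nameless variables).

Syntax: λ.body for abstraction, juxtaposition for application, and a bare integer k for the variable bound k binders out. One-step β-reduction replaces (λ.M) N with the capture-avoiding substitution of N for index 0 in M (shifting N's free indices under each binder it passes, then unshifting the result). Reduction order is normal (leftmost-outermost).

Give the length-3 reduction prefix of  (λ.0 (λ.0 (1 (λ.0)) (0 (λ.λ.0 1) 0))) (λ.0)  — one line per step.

Answer: after 3 steps: λ.0 (λ.0) (0 (λ.λ.0 1) 0)

Derivation:
  start: (λ.0 (λ.0 (1 (λ.0)) (0 (λ.λ.0 1) 0))) (λ.0)
  →1  (λ.0) (λ.0 ((λ.0) (λ.0)) (0 (λ.λ.0 1) 0))
  →2  λ.0 ((λ.0) (λ.0)) (0 (λ.λ.0 1) 0)
  →3  λ.0 (λ.0) (0 (λ.λ.0 1) 0)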